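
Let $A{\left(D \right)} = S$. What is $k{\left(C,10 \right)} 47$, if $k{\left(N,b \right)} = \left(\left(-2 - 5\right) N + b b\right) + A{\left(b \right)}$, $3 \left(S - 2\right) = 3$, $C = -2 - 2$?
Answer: $6157$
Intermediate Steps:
$C = -4$
$S = 3$ ($S = 2 + \frac{1}{3} \cdot 3 = 2 + 1 = 3$)
$A{\left(D \right)} = 3$
$k{\left(N,b \right)} = 3 + b^{2} - 7 N$ ($k{\left(N,b \right)} = \left(\left(-2 - 5\right) N + b b\right) + 3 = \left(\left(-2 - 5\right) N + b^{2}\right) + 3 = \left(- 7 N + b^{2}\right) + 3 = \left(b^{2} - 7 N\right) + 3 = 3 + b^{2} - 7 N$)
$k{\left(C,10 \right)} 47 = \left(3 + 10^{2} - -28\right) 47 = \left(3 + 100 + 28\right) 47 = 131 \cdot 47 = 6157$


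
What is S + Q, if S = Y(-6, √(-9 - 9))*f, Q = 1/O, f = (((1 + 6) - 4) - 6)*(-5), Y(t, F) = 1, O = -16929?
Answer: 253934/16929 ≈ 15.000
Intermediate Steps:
f = 15 (f = ((7 - 4) - 6)*(-5) = (3 - 6)*(-5) = -3*(-5) = 15)
Q = -1/16929 (Q = 1/(-16929) = -1/16929 ≈ -5.9070e-5)
S = 15 (S = 1*15 = 15)
S + Q = 15 - 1/16929 = 253934/16929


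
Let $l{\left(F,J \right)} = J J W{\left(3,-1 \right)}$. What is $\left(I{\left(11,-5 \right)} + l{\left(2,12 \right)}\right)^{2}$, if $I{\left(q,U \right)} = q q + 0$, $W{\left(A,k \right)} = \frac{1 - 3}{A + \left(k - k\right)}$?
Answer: $625$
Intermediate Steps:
$W{\left(A,k \right)} = - \frac{2}{A}$ ($W{\left(A,k \right)} = - \frac{2}{A + 0} = - \frac{2}{A}$)
$l{\left(F,J \right)} = - \frac{2 J^{2}}{3}$ ($l{\left(F,J \right)} = J J \left(- \frac{2}{3}\right) = J^{2} \left(\left(-2\right) \frac{1}{3}\right) = J^{2} \left(- \frac{2}{3}\right) = - \frac{2 J^{2}}{3}$)
$I{\left(q,U \right)} = q^{2}$ ($I{\left(q,U \right)} = q^{2} + 0 = q^{2}$)
$\left(I{\left(11,-5 \right)} + l{\left(2,12 \right)}\right)^{2} = \left(11^{2} - \frac{2 \cdot 12^{2}}{3}\right)^{2} = \left(121 - 96\right)^{2} = 25^{2} = 625$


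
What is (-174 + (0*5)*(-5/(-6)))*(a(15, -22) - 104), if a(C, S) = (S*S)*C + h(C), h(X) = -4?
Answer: -1244448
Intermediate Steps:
a(C, S) = -4 + C*S**2 (a(C, S) = (S*S)*C - 4 = S**2*C - 4 = C*S**2 - 4 = -4 + C*S**2)
(-174 + (0*5)*(-5/(-6)))*(a(15, -22) - 104) = (-174 + (0*5)*(-5/(-6)))*((-4 + 15*(-22)**2) - 104) = (-174 + 0*(-5*(-1/6)))*((-4 + 15*484) - 104) = (-174 + 0*(5/6))*((-4 + 7260) - 104) = (-174 + 0)*(7256 - 104) = -174*7152 = -1244448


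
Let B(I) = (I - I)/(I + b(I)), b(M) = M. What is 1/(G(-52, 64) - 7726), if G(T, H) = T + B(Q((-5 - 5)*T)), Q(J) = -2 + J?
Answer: -1/7778 ≈ -0.00012857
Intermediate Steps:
B(I) = 0 (B(I) = (I - I)/(I + I) = 0/((2*I)) = 0*(1/(2*I)) = 0)
G(T, H) = T (G(T, H) = T + 0 = T)
1/(G(-52, 64) - 7726) = 1/(-52 - 7726) = 1/(-7778) = -1/7778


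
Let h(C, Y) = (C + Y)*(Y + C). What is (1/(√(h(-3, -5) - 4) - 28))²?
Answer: 1/(4*(14 - √15)²) ≈ 0.0024377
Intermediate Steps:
h(C, Y) = (C + Y)² (h(C, Y) = (C + Y)*(C + Y) = (C + Y)²)
(1/(√(h(-3, -5) - 4) - 28))² = (1/(√((-3 - 5)² - 4) - 28))² = (1/(√((-8)² - 4) - 28))² = (1/(√(64 - 4) - 28))² = (1/(√60 - 28))² = (1/(2*√15 - 28))² = (1/(-28 + 2*√15))² = (-28 + 2*√15)⁻²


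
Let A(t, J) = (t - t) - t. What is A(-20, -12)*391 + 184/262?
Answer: 1024512/131 ≈ 7820.7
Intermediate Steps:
A(t, J) = -t (A(t, J) = 0 - t = -t)
A(-20, -12)*391 + 184/262 = -1*(-20)*391 + 184/262 = 20*391 + 184*(1/262) = 7820 + 92/131 = 1024512/131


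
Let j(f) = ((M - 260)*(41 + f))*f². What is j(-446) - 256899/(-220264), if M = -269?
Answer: 9386937676879779/220264 ≈ 4.2617e+10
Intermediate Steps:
j(f) = f²*(-21689 - 529*f) (j(f) = ((-269 - 260)*(41 + f))*f² = (-529*(41 + f))*f² = (-21689 - 529*f)*f² = f²*(-21689 - 529*f))
j(-446) - 256899/(-220264) = 529*(-446)²*(-41 - 1*(-446)) - 256899/(-220264) = 529*198916*(-41 + 446) - 256899*(-1/220264) = 529*198916*405 + 256899/220264 = 42616758420 + 256899/220264 = 9386937676879779/220264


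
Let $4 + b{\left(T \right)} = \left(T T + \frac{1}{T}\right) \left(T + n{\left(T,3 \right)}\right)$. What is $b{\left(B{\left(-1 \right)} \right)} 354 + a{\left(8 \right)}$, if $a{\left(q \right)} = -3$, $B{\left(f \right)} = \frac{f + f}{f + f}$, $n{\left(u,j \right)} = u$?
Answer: $-3$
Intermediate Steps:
$B{\left(f \right)} = 1$ ($B{\left(f \right)} = \frac{2 f}{2 f} = 2 f \frac{1}{2 f} = 1$)
$b{\left(T \right)} = -4 + 2 T \left(\frac{1}{T} + T^{2}\right)$ ($b{\left(T \right)} = -4 + \left(T T + \frac{1}{T}\right) \left(T + T\right) = -4 + \left(T^{2} + \frac{1}{T}\right) 2 T = -4 + \left(\frac{1}{T} + T^{2}\right) 2 T = -4 + 2 T \left(\frac{1}{T} + T^{2}\right)$)
$b{\left(B{\left(-1 \right)} \right)} 354 + a{\left(8 \right)} = \left(-2 + 2 \cdot 1^{3}\right) 354 - 3 = \left(-2 + 2 \cdot 1\right) 354 - 3 = \left(-2 + 2\right) 354 - 3 = 0 \cdot 354 - 3 = 0 - 3 = -3$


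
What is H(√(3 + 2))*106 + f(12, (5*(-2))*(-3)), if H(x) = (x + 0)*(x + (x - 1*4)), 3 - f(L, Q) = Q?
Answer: 1033 - 424*√5 ≈ 84.907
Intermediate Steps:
f(L, Q) = 3 - Q
H(x) = x*(-4 + 2*x) (H(x) = x*(x + (x - 4)) = x*(x + (-4 + x)) = x*(-4 + 2*x))
H(√(3 + 2))*106 + f(12, (5*(-2))*(-3)) = (2*√(3 + 2)*(-2 + √(3 + 2)))*106 + (3 - 5*(-2)*(-3)) = (2*√5*(-2 + √5))*106 + (3 - (-10)*(-3)) = 212*√5*(-2 + √5) + (3 - 1*30) = 212*√5*(-2 + √5) + (3 - 30) = 212*√5*(-2 + √5) - 27 = -27 + 212*√5*(-2 + √5)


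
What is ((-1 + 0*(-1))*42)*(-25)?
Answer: 1050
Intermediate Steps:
((-1 + 0*(-1))*42)*(-25) = ((-1 + 0)*42)*(-25) = -1*42*(-25) = -42*(-25) = 1050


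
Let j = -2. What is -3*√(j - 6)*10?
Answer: -60*I*√2 ≈ -84.853*I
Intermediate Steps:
-3*√(j - 6)*10 = -3*√(-2 - 6)*10 = -6*I*√2*10 = -60*I*√2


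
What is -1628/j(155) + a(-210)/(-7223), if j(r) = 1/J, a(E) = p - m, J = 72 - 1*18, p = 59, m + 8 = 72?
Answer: -634988371/7223 ≈ -87912.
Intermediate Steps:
m = 64 (m = -8 + 72 = 64)
J = 54 (J = 72 - 18 = 54)
a(E) = -5 (a(E) = 59 - 1*64 = 59 - 64 = -5)
j(r) = 1/54
-1628/j(155) + a(-210)/(-7223) = -1628/1/54 - 5/(-7223) = -1628*54 - 5*(-1/7223) = -87912 + 5/7223 = -634988371/7223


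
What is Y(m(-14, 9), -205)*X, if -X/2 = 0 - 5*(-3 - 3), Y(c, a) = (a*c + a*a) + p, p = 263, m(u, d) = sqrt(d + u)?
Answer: -2537280 + 12300*I*sqrt(5) ≈ -2.5373e+6 + 27504.0*I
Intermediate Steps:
Y(c, a) = 263 + a**2 + a*c (Y(c, a) = (a*c + a*a) + 263 = (a*c + a**2) + 263 = (a**2 + a*c) + 263 = 263 + a**2 + a*c)
X = -60 (X = -2*(0 - 5*(-3 - 3)) = -2*(0 - 5*(-6)) = -2*(0 + 30) = -2*30 = -60)
Y(m(-14, 9), -205)*X = (263 + (-205)**2 - 205*sqrt(9 - 14))*(-60) = (263 + 42025 - 205*I*sqrt(5))*(-60) = (42288 - 205*I*sqrt(5))*(-60) = -2537280 + 12300*I*sqrt(5)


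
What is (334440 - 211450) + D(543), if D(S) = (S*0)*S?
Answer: 122990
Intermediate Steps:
D(S) = 0 (D(S) = 0*S = 0)
(334440 - 211450) + D(543) = (334440 - 211450) + 0 = 122990 + 0 = 122990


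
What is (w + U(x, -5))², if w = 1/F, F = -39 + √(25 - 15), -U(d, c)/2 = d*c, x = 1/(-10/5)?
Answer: 57668846/2283121 + 15188*√10/2283121 ≈ 25.280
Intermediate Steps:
x = -½ (x = 1/(-10/5) = 1/(-1*2) = 1/(-2) = -½ ≈ -0.50000)
U(d, c) = -2*c*d (U(d, c) = -2*d*c = -2*c*d)
F = -39 + √10 ≈ -35.838
w = 1/(-39 + √10) ≈ -0.027904
(w + U(x, -5))² = ((-39/1511 - √10/1511) - 2*(-5)*(-½))² = ((-39/1511 - √10/1511) - 5)² = (-7594/1511 - √10/1511)²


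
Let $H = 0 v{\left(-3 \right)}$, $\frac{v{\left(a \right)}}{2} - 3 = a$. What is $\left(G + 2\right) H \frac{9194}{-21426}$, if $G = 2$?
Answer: $0$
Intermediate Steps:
$v{\left(a \right)} = 6 + 2 a$
$H = 0$ ($H = 0 \left(6 + 2 \left(-3\right)\right) = 0 \left(6 - 6\right) = 0 \cdot 0 = 0$)
$\left(G + 2\right) H \frac{9194}{-21426} = \left(2 + 2\right) 0 \frac{9194}{-21426} = 4 \cdot 0 \cdot 9194 \left(- \frac{1}{21426}\right) = 0 \left(- \frac{4597}{10713}\right) = 0$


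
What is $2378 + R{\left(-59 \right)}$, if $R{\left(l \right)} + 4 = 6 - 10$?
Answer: $2370$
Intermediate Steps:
$R{\left(l \right)} = -8$ ($R{\left(l \right)} = -4 + \left(6 - 10\right) = -4 - 4 = -8$)
$2378 + R{\left(-59 \right)} = 2378 - 8 = 2370$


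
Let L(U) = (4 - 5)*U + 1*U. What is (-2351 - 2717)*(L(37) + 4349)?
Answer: -22040732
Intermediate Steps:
L(U) = 0 (L(U) = -U + U = 0)
(-2351 - 2717)*(L(37) + 4349) = (-2351 - 2717)*(0 + 4349) = -5068*4349 = -22040732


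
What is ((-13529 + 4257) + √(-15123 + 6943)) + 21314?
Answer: 12042 + 2*I*√2045 ≈ 12042.0 + 90.443*I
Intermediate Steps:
((-13529 + 4257) + √(-15123 + 6943)) + 21314 = (-9272 + √(-8180)) + 21314 = (-9272 + 2*I*√2045) + 21314 = 12042 + 2*I*√2045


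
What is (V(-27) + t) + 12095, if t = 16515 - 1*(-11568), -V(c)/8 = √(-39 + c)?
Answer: 40178 - 8*I*√66 ≈ 40178.0 - 64.992*I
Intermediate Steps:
V(c) = -8*√(-39 + c)
t = 28083 (t = 16515 + 11568 = 28083)
(V(-27) + t) + 12095 = (-8*√(-39 - 27) + 28083) + 12095 = (-8*I*√66 + 28083) + 12095 = (28083 - 8*I*√66) + 12095 = 40178 - 8*I*√66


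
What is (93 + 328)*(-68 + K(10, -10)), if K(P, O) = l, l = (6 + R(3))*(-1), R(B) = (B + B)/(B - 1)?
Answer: -32417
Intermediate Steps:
R(B) = 2*B/(-1 + B) (R(B) = (2*B)/(-1 + B) = 2*B/(-1 + B))
l = -9 (l = (6 + 2*3/(-1 + 3))*(-1) = (6 + 2*3/2)*(-1) = (6 + 2*3*(1/2))*(-1) = (6 + 3)*(-1) = 9*(-1) = -9)
K(P, O) = -9
(93 + 328)*(-68 + K(10, -10)) = (93 + 328)*(-68 - 9) = 421*(-77) = -32417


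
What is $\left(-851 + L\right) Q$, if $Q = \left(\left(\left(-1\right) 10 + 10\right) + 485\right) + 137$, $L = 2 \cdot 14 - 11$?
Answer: $-518748$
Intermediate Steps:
$L = 17$ ($L = 28 - 11 = 17$)
$Q = 622$ ($Q = \left(\left(-10 + 10\right) + 485\right) + 137 = \left(0 + 485\right) + 137 = 485 + 137 = 622$)
$\left(-851 + L\right) Q = \left(-851 + 17\right) 622 = \left(-834\right) 622 = -518748$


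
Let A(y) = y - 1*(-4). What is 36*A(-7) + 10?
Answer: -98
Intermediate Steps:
A(y) = 4 + y (A(y) = y + 4 = 4 + y)
36*A(-7) + 10 = 36*(4 - 7) + 10 = 36*(-3) + 10 = -108 + 10 = -98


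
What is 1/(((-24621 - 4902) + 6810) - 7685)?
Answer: -1/30398 ≈ -3.2897e-5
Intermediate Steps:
1/(((-24621 - 4902) + 6810) - 7685) = 1/((-29523 + 6810) - 7685) = 1/(-22713 - 7685) = 1/(-30398) = -1/30398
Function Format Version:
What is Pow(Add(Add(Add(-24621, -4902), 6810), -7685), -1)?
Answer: Rational(-1, 30398) ≈ -3.2897e-5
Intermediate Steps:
Pow(Add(Add(Add(-24621, -4902), 6810), -7685), -1) = Pow(Add(Add(-29523, 6810), -7685), -1) = Pow(Add(-22713, -7685), -1) = Pow(-30398, -1) = Rational(-1, 30398)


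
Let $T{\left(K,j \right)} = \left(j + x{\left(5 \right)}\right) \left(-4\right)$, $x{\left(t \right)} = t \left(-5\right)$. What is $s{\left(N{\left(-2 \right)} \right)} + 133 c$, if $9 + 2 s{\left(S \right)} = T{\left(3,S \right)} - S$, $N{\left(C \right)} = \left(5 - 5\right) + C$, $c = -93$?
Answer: $- \frac{24637}{2} \approx -12319.0$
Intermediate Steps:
$x{\left(t \right)} = - 5 t$
$T{\left(K,j \right)} = 100 - 4 j$ ($T{\left(K,j \right)} = \left(j - 25\right) \left(-4\right) = \left(-25 + j\right) \left(-4\right) = 100 - 4 j$)
$N{\left(C \right)} = C$ ($N{\left(C \right)} = \left(5 - 5\right) + C = 0 + C = C$)
$s{\left(S \right)} = \frac{91}{2} - \frac{5 S}{2}$ ($s{\left(S \right)} = - \frac{9}{2} + \frac{\left(100 - 4 S\right) - S}{2} = - \frac{9}{2} + \frac{100 - 5 S}{2} = - \frac{9}{2} - \left(-50 + \frac{5 S}{2}\right) = \frac{91}{2} - \frac{5 S}{2}$)
$s{\left(N{\left(-2 \right)} \right)} + 133 c = \left(\frac{91}{2} - -5\right) + 133 \left(-93\right) = \left(\frac{91}{2} + 5\right) - 12369 = \frac{101}{2} - 12369 = - \frac{24637}{2}$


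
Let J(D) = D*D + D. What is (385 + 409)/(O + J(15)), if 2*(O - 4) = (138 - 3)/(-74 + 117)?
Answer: 68284/21119 ≈ 3.2333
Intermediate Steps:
O = 479/86 (O = 4 + ((138 - 3)/(-74 + 117))/2 = 4 + (135/43)/2 = 4 + (135*(1/43))/2 = 4 + (½)*(135/43) = 4 + 135/86 = 479/86 ≈ 5.5698)
J(D) = D + D² (J(D) = D² + D = D + D²)
(385 + 409)/(O + J(15)) = (385 + 409)/(479/86 + 15*(1 + 15)) = 794/(479/86 + 15*16) = 794/(479/86 + 240) = 794/(21119/86) = 794*(86/21119) = 68284/21119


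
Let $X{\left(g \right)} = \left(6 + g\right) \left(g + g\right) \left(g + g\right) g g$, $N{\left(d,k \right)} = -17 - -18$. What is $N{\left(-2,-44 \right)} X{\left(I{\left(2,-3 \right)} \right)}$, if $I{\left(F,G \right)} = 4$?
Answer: $10240$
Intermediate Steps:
$N{\left(d,k \right)} = 1$ ($N{\left(d,k \right)} = -17 + 18 = 1$)
$X{\left(g \right)} = 4 g^{4} \left(6 + g\right)$ ($X{\left(g \right)} = \left(6 + g\right) 2 g 2 g g g = \left(6 + g\right) 4 g^{2} g g = 4 g^{2} \left(6 + g\right) g g = 4 g^{3} \left(6 + g\right) g = 4 g^{4} \left(6 + g\right)$)
$N{\left(-2,-44 \right)} X{\left(I{\left(2,-3 \right)} \right)} = 1 \cdot 4 \cdot 4^{4} \left(6 + 4\right) = 1 \cdot 4 \cdot 256 \cdot 10 = 1 \cdot 10240 = 10240$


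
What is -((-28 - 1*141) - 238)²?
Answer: -165649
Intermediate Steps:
-((-28 - 1*141) - 238)² = -((-28 - 141) - 238)² = -(-169 - 238)² = -1*(-407)² = -1*165649 = -165649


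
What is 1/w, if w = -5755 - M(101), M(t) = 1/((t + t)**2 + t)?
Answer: -40905/235408276 ≈ -0.00017376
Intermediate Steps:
M(t) = 1/(t + 4*t**2) (M(t) = 1/((2*t)**2 + t) = 1/(4*t**2 + t) = 1/(t + 4*t**2))
w = -235408276/40905 (w = -5755 - 1/(101*(1 + 4*101)) = -5755 - 1/(101*(1 + 404)) = -5755 - 1/(101*405) = -5755 - 1*1/40905 = -5755 - 1/40905 = -235408276/40905 ≈ -5755.0)
1/w = 1/(-235408276/40905) = -40905/235408276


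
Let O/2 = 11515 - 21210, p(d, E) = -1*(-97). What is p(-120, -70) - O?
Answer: 19487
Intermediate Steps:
p(d, E) = 97
O = -19390 (O = 2*(11515 - 21210) = 2*(-9695) = -19390)
p(-120, -70) - O = 97 - 1*(-19390) = 97 + 19390 = 19487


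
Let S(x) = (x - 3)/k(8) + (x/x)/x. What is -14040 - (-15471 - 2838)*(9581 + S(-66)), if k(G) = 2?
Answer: 1922498062/11 ≈ 1.7477e+8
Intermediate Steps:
S(x) = -3/2 + 1/x + x/2 (S(x) = (x - 3)/2 + (x/x)/x = (-3 + x)*(1/2) + 1/x = (-3/2 + x/2) + 1/x = -3/2 + 1/x + x/2)
-14040 - (-15471 - 2838)*(9581 + S(-66)) = -14040 - (-15471 - 2838)*(9581 + (1/2)*(2 - 66*(-3 - 66))/(-66)) = -14040 - (-18309)*(9581 + (1/2)*(-1/66)*(2 - 66*(-69))) = -14040 - (-18309)*(9581 + (1/2)*(-1/66)*(2 + 4554)) = -14040 - (-18309)*(9581 + (1/2)*(-1/66)*4556) = -14040 - (-18309)*(9581 - 1139/33) = -14040 - (-18309)*315034/33 = -14040 - 1*(-1922652502/11) = -14040 + 1922652502/11 = 1922498062/11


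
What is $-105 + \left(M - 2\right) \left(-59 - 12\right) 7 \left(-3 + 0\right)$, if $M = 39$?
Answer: $55062$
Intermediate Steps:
$-105 + \left(M - 2\right) \left(-59 - 12\right) 7 \left(-3 + 0\right) = -105 + \left(39 - 2\right) \left(-59 - 12\right) 7 \left(-3 + 0\right) = -105 + 37 \left(-71\right) 7 \left(-3\right) = -105 - -55167 = -105 + 55167 = 55062$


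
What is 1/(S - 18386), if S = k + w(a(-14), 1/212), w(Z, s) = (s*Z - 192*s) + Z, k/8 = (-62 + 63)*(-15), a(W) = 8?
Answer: -53/980440 ≈ -5.4057e-5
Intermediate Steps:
k = -120 (k = 8*((-62 + 63)*(-15)) = 8*(1*(-15)) = 8*(-15) = -120)
w(Z, s) = Z - 192*s + Z*s (w(Z, s) = (Z*s - 192*s) + Z = (-192*s + Z*s) + Z = Z - 192*s + Z*s)
S = -5982/53 (S = -120 + (8 - 192/212 + 8/212) = -120 + (8 - 192*1/212 + 8*(1/212)) = -120 + (8 - 48/53 + 2/53) = -120 + 378/53 = -5982/53 ≈ -112.87)
1/(S - 18386) = 1/(-5982/53 - 18386) = 1/(-980440/53) = -53/980440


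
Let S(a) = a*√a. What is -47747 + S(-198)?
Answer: -47747 - 594*I*√22 ≈ -47747.0 - 2786.1*I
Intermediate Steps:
S(a) = a^(3/2)
-47747 + S(-198) = -47747 + (-198)^(3/2) = -47747 - 594*I*√22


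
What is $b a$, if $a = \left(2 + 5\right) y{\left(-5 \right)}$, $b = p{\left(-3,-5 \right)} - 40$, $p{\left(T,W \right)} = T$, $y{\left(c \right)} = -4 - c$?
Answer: $-301$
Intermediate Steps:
$b = -43$ ($b = -3 - 40 = -43$)
$a = 7$ ($a = \left(2 + 5\right) \left(-4 - -5\right) = 7 \left(-4 + 5\right) = 7 \cdot 1 = 7$)
$b a = \left(-43\right) 7 = -301$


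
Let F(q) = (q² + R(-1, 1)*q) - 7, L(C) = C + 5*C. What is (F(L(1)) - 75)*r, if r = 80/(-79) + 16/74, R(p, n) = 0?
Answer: 107088/2923 ≈ 36.636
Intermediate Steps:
L(C) = 6*C
F(q) = -7 + q² (F(q) = (q² + 0*q) - 7 = (q² + 0) - 7 = q² - 7 = -7 + q²)
r = -2328/2923 (r = 80*(-1/79) + 16*(1/74) = -80/79 + 8/37 = -2328/2923 ≈ -0.79644)
(F(L(1)) - 75)*r = ((-7 + (6*1)²) - 75)*(-2328/2923) = ((-7 + 6²) - 75)*(-2328/2923) = ((-7 + 36) - 75)*(-2328/2923) = (29 - 75)*(-2328/2923) = -46*(-2328/2923) = 107088/2923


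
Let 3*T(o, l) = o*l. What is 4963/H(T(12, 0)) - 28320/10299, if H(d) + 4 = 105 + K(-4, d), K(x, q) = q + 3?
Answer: 16056219/357032 ≈ 44.971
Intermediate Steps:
T(o, l) = l*o/3 (T(o, l) = (o*l)/3 = (l*o)/3 = l*o/3)
K(x, q) = 3 + q
H(d) = 104 + d (H(d) = -4 + (105 + (3 + d)) = -4 + (108 + d) = 104 + d)
4963/H(T(12, 0)) - 28320/10299 = 4963/(104 + (1/3)*0*12) - 28320/10299 = 4963/(104 + 0) - 28320*1/10299 = 4963/104 - 9440/3433 = 16056219/357032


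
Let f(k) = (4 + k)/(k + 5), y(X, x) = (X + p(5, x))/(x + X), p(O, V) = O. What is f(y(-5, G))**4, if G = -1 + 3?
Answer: 256/625 ≈ 0.40960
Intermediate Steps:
G = 2
y(X, x) = (5 + X)/(X + x) (y(X, x) = (X + 5)/(x + X) = (5 + X)/(X + x))
f(k) = (4 + k)/(5 + k)
f(y(-5, G))**4 = ((4 + (5 - 5)/(-5 + 2))/(5 + (5 - 5)/(-5 + 2)))**4 = ((4 + 0/(-3))/(5 + 0/(-3)))**4 = ((4 - 1/3*0)/(5 - 1/3*0))**4 = ((4 + 0)/(5 + 0))**4 = (4/5)**4 = 256/625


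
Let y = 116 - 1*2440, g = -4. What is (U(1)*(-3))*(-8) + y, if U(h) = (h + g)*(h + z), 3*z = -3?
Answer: -2324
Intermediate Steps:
z = -1 (z = (⅓)*(-3) = -1)
U(h) = (-1 + h)*(-4 + h) (U(h) = (h - 4)*(h - 1) = (-4 + h)*(-1 + h) = (-1 + h)*(-4 + h))
y = -2324 (y = 116 - 2440 = -2324)
(U(1)*(-3))*(-8) + y = ((4 + 1² - 5*1)*(-3))*(-8) - 2324 = ((4 + 1 - 5)*(-3))*(-8) - 2324 = (0*(-3))*(-8) - 2324 = 0*(-8) - 2324 = 0 - 2324 = -2324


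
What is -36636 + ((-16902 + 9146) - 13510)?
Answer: -57902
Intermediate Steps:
-36636 + ((-16902 + 9146) - 13510) = -36636 + (-7756 - 13510) = -36636 - 21266 = -57902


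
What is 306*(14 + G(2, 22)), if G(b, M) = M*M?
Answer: 152388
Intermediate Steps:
G(b, M) = M²
306*(14 + G(2, 22)) = 306*(14 + 22²) = 306*(14 + 484) = 306*498 = 152388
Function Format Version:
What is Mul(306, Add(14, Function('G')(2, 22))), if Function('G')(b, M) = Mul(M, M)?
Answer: 152388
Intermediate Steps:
Function('G')(b, M) = Pow(M, 2)
Mul(306, Add(14, Function('G')(2, 22))) = Mul(306, Add(14, Pow(22, 2))) = Mul(306, Add(14, 484)) = Mul(306, 498) = 152388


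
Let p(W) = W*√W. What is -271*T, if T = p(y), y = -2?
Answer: 542*I*√2 ≈ 766.5*I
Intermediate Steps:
p(W) = W^(3/2)
T = -2*I*√2 (T = (-2)^(3/2) = -2*I*√2 ≈ -2.8284*I)
-271*T = -(-542)*I*√2 = 542*I*√2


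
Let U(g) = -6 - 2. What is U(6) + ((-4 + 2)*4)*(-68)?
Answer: 536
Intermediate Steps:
U(g) = -8
U(6) + ((-4 + 2)*4)*(-68) = -8 + ((-4 + 2)*4)*(-68) = -8 - 2*4*(-68) = -8 - 8*(-68) = -8 + 544 = 536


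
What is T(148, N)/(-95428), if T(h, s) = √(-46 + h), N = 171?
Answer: -√102/95428 ≈ -0.00010583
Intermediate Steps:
T(148, N)/(-95428) = √(-46 + 148)/(-95428) = √102*(-1/95428) = -√102/95428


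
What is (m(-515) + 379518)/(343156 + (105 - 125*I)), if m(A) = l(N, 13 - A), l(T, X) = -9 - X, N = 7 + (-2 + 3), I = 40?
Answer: 378981/338261 ≈ 1.1204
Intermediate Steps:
N = 8 (N = 7 + 1 = 8)
m(A) = -22 + A (m(A) = -9 - (13 - A) = -9 + (-13 + A) = -22 + A)
(m(-515) + 379518)/(343156 + (105 - 125*I)) = ((-22 - 515) + 379518)/(343156 + (105 - 125*40)) = (-537 + 379518)/(343156 + (105 - 5000)) = 378981/(343156 - 4895) = 378981/338261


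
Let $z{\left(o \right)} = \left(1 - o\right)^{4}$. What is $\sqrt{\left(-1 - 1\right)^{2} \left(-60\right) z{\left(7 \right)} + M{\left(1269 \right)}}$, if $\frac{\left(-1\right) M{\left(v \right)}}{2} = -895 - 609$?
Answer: $8 i \sqrt{4813} \approx 555.01 i$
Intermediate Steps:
$M{\left(v \right)} = 3008$ ($M{\left(v \right)} = - 2 \left(-895 - 609\right) = \left(-2\right) \left(-1504\right) = 3008$)
$\sqrt{\left(-1 - 1\right)^{2} \left(-60\right) z{\left(7 \right)} + M{\left(1269 \right)}} = \sqrt{\left(-1 - 1\right)^{2} \left(-60\right) \left(-1 + 7\right)^{4} + 3008} = \sqrt{\left(-2\right)^{2} \left(-60\right) 6^{4} + 3008} = \sqrt{4 \left(-60\right) 1296 + 3008} = \sqrt{\left(-240\right) 1296 + 3008} = \sqrt{-311040 + 3008} = \sqrt{-308032} = 8 i \sqrt{4813}$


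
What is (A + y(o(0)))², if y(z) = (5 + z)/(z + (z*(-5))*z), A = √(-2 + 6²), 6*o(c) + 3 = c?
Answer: 1990/49 - 36*√34/7 ≈ 10.624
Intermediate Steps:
o(c) = -½ + c/6
A = √34 (A = √(-2 + 36) = √34 ≈ 5.8309)
y(z) = (5 + z)/(z - 5*z²) (y(z) = (5 + z)/(z + (-5*z)*z) = (5 + z)/(z - 5*z²))
(A + y(o(0)))² = (√34 + (-5 - (-½ + (⅙)*0))/((-½ + (⅙)*0)*(-1 + 5*(-½ + (⅙)*0))))² = (√34 + (-5 - (-½ + 0))/((-½ + 0)*(-1 + 5*(-½ + 0))))² = (√34 + (-5 - 1*(-½))/((-½)*(-1 + 5*(-½))))² = (√34 - 2*(-5 + ½)/(-1 - 5/2))² = (√34 - 2*(-9/2)/(-7/2))² = (√34 - 2*(-2/7)*(-9/2))² = (√34 - 18/7)² = (-18/7 + √34)²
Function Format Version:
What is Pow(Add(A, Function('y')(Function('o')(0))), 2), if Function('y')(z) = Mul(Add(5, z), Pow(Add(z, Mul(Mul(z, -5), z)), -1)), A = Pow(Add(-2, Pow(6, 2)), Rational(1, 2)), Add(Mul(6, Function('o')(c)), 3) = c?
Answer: Add(Rational(1990, 49), Mul(Rational(-36, 7), Pow(34, Rational(1, 2)))) ≈ 10.624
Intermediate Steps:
Function('o')(c) = Add(Rational(-1, 2), Mul(Rational(1, 6), c))
A = Pow(34, Rational(1, 2)) (A = Pow(Add(-2, 36), Rational(1, 2)) = Pow(34, Rational(1, 2)) ≈ 5.8309)
Function('y')(z) = Mul(Pow(Add(z, Mul(-5, Pow(z, 2))), -1), Add(5, z)) (Function('y')(z) = Mul(Add(5, z), Pow(Add(z, Mul(Mul(-5, z), z)), -1)) = Mul(Add(5, z), Pow(Add(z, Mul(-5, Pow(z, 2))), -1)) = Mul(Pow(Add(z, Mul(-5, Pow(z, 2))), -1), Add(5, z)))
Pow(Add(A, Function('y')(Function('o')(0))), 2) = Pow(Add(Pow(34, Rational(1, 2)), Mul(Pow(Add(Rational(-1, 2), Mul(Rational(1, 6), 0)), -1), Pow(Add(-1, Mul(5, Add(Rational(-1, 2), Mul(Rational(1, 6), 0)))), -1), Add(-5, Mul(-1, Add(Rational(-1, 2), Mul(Rational(1, 6), 0)))))), 2) = Pow(Add(Pow(34, Rational(1, 2)), Mul(Pow(Add(Rational(-1, 2), 0), -1), Pow(Add(-1, Mul(5, Add(Rational(-1, 2), 0))), -1), Add(-5, Mul(-1, Add(Rational(-1, 2), 0))))), 2) = Pow(Add(Pow(34, Rational(1, 2)), Mul(Pow(Rational(-1, 2), -1), Pow(Add(-1, Mul(5, Rational(-1, 2))), -1), Add(-5, Mul(-1, Rational(-1, 2))))), 2) = Pow(Add(Pow(34, Rational(1, 2)), Mul(-2, Pow(Add(-1, Rational(-5, 2)), -1), Add(-5, Rational(1, 2)))), 2) = Pow(Add(Pow(34, Rational(1, 2)), Mul(-2, Pow(Rational(-7, 2), -1), Rational(-9, 2))), 2) = Pow(Add(Pow(34, Rational(1, 2)), Mul(-2, Rational(-2, 7), Rational(-9, 2))), 2) = Pow(Add(Pow(34, Rational(1, 2)), Rational(-18, 7)), 2) = Pow(Add(Rational(-18, 7), Pow(34, Rational(1, 2))), 2)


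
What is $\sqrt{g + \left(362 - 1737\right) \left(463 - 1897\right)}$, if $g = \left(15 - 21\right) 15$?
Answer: $2 \sqrt{492915} \approx 1404.2$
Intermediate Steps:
$g = -90$ ($g = \left(-6\right) 15 = -90$)
$\sqrt{g + \left(362 - 1737\right) \left(463 - 1897\right)} = \sqrt{-90 + \left(362 - 1737\right) \left(463 - 1897\right)} = \sqrt{-90 - -1971750} = \sqrt{-90 + 1971750} = \sqrt{1971660} = 2 \sqrt{492915}$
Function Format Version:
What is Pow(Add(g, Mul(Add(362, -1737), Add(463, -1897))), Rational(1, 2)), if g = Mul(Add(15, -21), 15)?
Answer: Mul(2, Pow(492915, Rational(1, 2))) ≈ 1404.2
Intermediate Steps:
g = -90 (g = Mul(-6, 15) = -90)
Pow(Add(g, Mul(Add(362, -1737), Add(463, -1897))), Rational(1, 2)) = Pow(Add(-90, Mul(Add(362, -1737), Add(463, -1897))), Rational(1, 2)) = Pow(Add(-90, Mul(-1375, -1434)), Rational(1, 2)) = Pow(Add(-90, 1971750), Rational(1, 2)) = Pow(1971660, Rational(1, 2)) = Mul(2, Pow(492915, Rational(1, 2)))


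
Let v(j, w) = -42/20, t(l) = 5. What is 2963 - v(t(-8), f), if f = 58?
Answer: 29651/10 ≈ 2965.1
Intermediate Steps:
v(j, w) = -21/10 (v(j, w) = -42*1/20 = -21/10)
2963 - v(t(-8), f) = 2963 - 1*(-21/10) = 2963 + 21/10 = 29651/10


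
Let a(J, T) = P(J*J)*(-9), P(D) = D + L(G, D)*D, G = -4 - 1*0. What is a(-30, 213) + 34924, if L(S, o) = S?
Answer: 59224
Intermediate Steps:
G = -4 (G = -4 + 0 = -4)
P(D) = -3*D (P(D) = D - 4*D = -3*D)
a(J, T) = 27*J² (a(J, T) = -3*J*J*(-9) = -3*J²*(-9) = 27*J²)
a(-30, 213) + 34924 = 27*(-30)² + 34924 = 27*900 + 34924 = 24300 + 34924 = 59224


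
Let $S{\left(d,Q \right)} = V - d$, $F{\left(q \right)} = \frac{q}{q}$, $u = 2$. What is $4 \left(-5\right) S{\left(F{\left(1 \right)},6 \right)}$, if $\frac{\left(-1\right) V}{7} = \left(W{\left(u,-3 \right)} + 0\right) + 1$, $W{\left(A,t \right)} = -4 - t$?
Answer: $20$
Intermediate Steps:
$F{\left(q \right)} = 1$
$V = 0$ ($V = - 7 \left(\left(\left(-4 - -3\right) + 0\right) + 1\right) = - 7 \left(\left(\left(-4 + 3\right) + 0\right) + 1\right) = - 7 \left(\left(-1 + 0\right) + 1\right) = - 7 \left(-1 + 1\right) = \left(-7\right) 0 = 0$)
$S{\left(d,Q \right)} = - d$ ($S{\left(d,Q \right)} = 0 - d = - d$)
$4 \left(-5\right) S{\left(F{\left(1 \right)},6 \right)} = 4 \left(-5\right) \left(\left(-1\right) 1\right) = \left(-20\right) \left(-1\right) = 20$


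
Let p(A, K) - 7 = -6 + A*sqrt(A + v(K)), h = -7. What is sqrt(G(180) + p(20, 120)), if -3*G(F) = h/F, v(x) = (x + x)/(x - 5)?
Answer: sqrt(4340445 + 7452000*sqrt(2921))/2070 ≈ 9.7471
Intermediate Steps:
v(x) = 2*x/(-5 + x) (v(x) = (2*x)/(-5 + x) = 2*x/(-5 + x))
p(A, K) = 1 + A*sqrt(A + 2*K/(-5 + K)) (p(A, K) = 7 + (-6 + A*sqrt(A + 2*K/(-5 + K))) = 1 + A*sqrt(A + 2*K/(-5 + K)))
G(F) = 7/(3*F) (G(F) = -(-7)/(3*F) = 7/(3*F))
sqrt(G(180) + p(20, 120)) = sqrt((7/3)/180 + (1 + 20*sqrt((2*120 + 20*(-5 + 120))/(-5 + 120)))) = sqrt((7/3)*(1/180) + (1 + 20*sqrt((240 + 20*115)/115))) = sqrt(7/540 + (1 + 20*sqrt((240 + 2300)/115))) = sqrt(7/540 + (1 + 20*sqrt((1/115)*2540))) = sqrt(7/540 + (1 + 20*sqrt(508/23))) = sqrt(7/540 + (1 + 20*(2*sqrt(2921)/23))) = sqrt(7/540 + (1 + 40*sqrt(2921)/23)) = sqrt(547/540 + 40*sqrt(2921)/23)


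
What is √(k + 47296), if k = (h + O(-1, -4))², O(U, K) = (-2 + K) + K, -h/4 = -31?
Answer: 2*√15073 ≈ 245.54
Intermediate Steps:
h = 124 (h = -4*(-31) = 124)
O(U, K) = -2 + 2*K
k = 12996 (k = (124 + (-2 + 2*(-4)))² = (124 + (-2 - 8))² = (124 - 10)² = 114² = 12996)
√(k + 47296) = √(12996 + 47296) = √60292 = 2*√15073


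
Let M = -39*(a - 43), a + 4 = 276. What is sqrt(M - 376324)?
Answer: I*sqrt(385255) ≈ 620.69*I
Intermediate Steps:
a = 272 (a = -4 + 276 = 272)
M = -8931 (M = -39*(272 - 43) = -39*229 = -8931)
sqrt(M - 376324) = sqrt(-8931 - 376324) = sqrt(-385255) = I*sqrt(385255)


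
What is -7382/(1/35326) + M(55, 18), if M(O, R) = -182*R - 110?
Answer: -260779918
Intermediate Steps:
M(O, R) = -110 - 182*R
-7382/(1/35326) + M(55, 18) = -7382/(1/35326) + (-110 - 182*18) = -7382/1/35326 + (-110 - 3276) = -7382*35326 - 3386 = -260776532 - 3386 = -260779918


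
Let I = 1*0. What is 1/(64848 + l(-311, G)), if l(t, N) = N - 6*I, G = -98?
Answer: 1/64750 ≈ 1.5444e-5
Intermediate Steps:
I = 0
l(t, N) = N (l(t, N) = N - 6*0 = N + 0 = N)
1/(64848 + l(-311, G)) = 1/(64848 - 98) = 1/64750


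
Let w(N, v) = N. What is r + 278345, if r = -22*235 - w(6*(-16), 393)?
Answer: 273271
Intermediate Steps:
r = -5074 (r = -22*235 - 6*(-16) = -5170 - 1*(-96) = -5170 + 96 = -5074)
r + 278345 = -5074 + 278345 = 273271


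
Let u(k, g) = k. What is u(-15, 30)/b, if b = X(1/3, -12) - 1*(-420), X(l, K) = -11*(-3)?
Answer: -5/151 ≈ -0.033113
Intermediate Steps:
X(l, K) = 33
b = 453 (b = 33 - 1*(-420) = 33 + 420 = 453)
u(-15, 30)/b = -15/453 = -15*1/453 = -5/151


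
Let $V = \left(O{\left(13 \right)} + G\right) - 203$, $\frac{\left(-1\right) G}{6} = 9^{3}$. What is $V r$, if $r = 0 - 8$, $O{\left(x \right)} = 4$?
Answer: $36584$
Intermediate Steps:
$G = -4374$ ($G = - 6 \cdot 9^{3} = \left(-6\right) 729 = -4374$)
$V = -4573$ ($V = \left(4 - 4374\right) - 203 = -4370 - 203 = -4573$)
$r = -8$ ($r = 0 - 8 = -8$)
$V r = \left(-4573\right) \left(-8\right) = 36584$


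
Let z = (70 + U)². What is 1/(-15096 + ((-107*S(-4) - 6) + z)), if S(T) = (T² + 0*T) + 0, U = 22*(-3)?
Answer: -1/16798 ≈ -5.9531e-5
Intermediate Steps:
U = -66
S(T) = T² (S(T) = (T² + 0) + 0 = T² + 0 = T²)
z = 16 (z = (70 - 66)² = 4² = 16)
1/(-15096 + ((-107*S(-4) - 6) + z)) = 1/(-15096 + ((-107*(-4)² - 6) + 16)) = 1/(-15096 + ((-107*16 - 6) + 16)) = 1/(-15096 + ((-1712 - 6) + 16)) = 1/(-15096 + (-1718 + 16)) = 1/(-15096 - 1702) = 1/(-16798) = -1/16798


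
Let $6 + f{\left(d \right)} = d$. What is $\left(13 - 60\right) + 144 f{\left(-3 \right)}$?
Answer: $-1343$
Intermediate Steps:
$f{\left(d \right)} = -6 + d$
$\left(13 - 60\right) + 144 f{\left(-3 \right)} = \left(13 - 60\right) + 144 \left(-6 - 3\right) = \left(13 - 60\right) + 144 \left(-9\right) = -47 - 1296 = -1343$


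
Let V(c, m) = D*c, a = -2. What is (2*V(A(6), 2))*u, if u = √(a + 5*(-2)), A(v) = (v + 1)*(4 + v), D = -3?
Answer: -840*I*√3 ≈ -1454.9*I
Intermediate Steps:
A(v) = (1 + v)*(4 + v)
V(c, m) = -3*c
u = 2*I*√3 (u = √(-2 + 5*(-2)) = √(-2 - 10) = √(-12) = 2*I*√3 ≈ 3.4641*I)
(2*V(A(6), 2))*u = (2*(-3*(4 + 6² + 5*6)))*(2*I*√3) = (2*(-3*(4 + 36 + 30)))*(2*I*√3) = (2*(-3*70))*(2*I*√3) = (2*(-210))*(2*I*√3) = -840*I*√3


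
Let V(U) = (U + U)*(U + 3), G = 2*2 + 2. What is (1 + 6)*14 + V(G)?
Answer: 206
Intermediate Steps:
G = 6 (G = 4 + 2 = 6)
V(U) = 2*U*(3 + U) (V(U) = (2*U)*(3 + U) = 2*U*(3 + U))
(1 + 6)*14 + V(G) = (1 + 6)*14 + 2*6*(3 + 6) = 7*14 + 2*6*9 = 98 + 108 = 206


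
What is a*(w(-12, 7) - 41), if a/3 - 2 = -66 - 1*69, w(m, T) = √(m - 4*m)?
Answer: 13965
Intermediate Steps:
w(m, T) = √3*√(-m) (w(m, T) = √(-3*m) = √3*√(-m))
a = -399 (a = 6 + 3*(-66 - 1*69) = 6 + 3*(-66 - 69) = 6 + 3*(-135) = 6 - 405 = -399)
a*(w(-12, 7) - 41) = -399*(√3*√(-1*(-12)) - 41) = -399*(√3*√12 - 41) = -399*(√3*(2*√3) - 41) = -399*(6 - 41) = -399*(-35) = 13965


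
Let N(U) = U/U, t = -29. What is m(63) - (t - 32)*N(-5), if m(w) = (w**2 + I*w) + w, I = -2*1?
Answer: 3967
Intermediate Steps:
N(U) = 1
I = -2
m(w) = w**2 - w (m(w) = (w**2 - 2*w) + w = w**2 - w)
m(63) - (t - 32)*N(-5) = 63*(-1 + 63) - (-29 - 32) = 63*62 - (-61) = 3906 - 1*(-61) = 3906 + 61 = 3967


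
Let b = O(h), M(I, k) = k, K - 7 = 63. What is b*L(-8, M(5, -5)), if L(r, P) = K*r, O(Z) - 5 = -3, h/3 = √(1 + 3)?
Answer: -1120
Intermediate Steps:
K = 70 (K = 7 + 63 = 70)
h = 6 (h = 3*√(1 + 3) = 3*√4 = 3*2 = 6)
O(Z) = 2 (O(Z) = 5 - 3 = 2)
L(r, P) = 70*r
b = 2
b*L(-8, M(5, -5)) = 2*(70*(-8)) = 2*(-560) = -1120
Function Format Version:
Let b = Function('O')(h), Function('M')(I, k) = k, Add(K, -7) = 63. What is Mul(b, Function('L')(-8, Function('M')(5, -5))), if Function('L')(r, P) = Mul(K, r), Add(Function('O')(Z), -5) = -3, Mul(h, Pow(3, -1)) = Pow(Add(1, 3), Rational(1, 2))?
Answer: -1120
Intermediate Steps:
K = 70 (K = Add(7, 63) = 70)
h = 6 (h = Mul(3, Pow(Add(1, 3), Rational(1, 2))) = Mul(3, Pow(4, Rational(1, 2))) = Mul(3, 2) = 6)
Function('O')(Z) = 2 (Function('O')(Z) = Add(5, -3) = 2)
Function('L')(r, P) = Mul(70, r)
b = 2
Mul(b, Function('L')(-8, Function('M')(5, -5))) = Mul(2, Mul(70, -8)) = Mul(2, -560) = -1120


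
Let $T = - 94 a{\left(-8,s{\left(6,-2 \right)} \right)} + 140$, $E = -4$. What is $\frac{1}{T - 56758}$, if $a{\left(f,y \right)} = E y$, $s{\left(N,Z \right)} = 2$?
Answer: $- \frac{1}{55866} \approx -1.79 \cdot 10^{-5}$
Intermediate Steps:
$a{\left(f,y \right)} = - 4 y$
$T = 892$ ($T = - 94 \left(\left(-4\right) 2\right) + 140 = \left(-94\right) \left(-8\right) + 140 = 752 + 140 = 892$)
$\frac{1}{T - 56758} = \frac{1}{892 - 56758} = \frac{1}{-55866} = - \frac{1}{55866}$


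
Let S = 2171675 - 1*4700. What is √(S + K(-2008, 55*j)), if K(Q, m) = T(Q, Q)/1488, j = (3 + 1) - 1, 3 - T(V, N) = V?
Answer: √299874855423/372 ≈ 1472.1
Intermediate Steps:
T(V, N) = 3 - V
j = 3 (j = 4 - 1 = 3)
S = 2166975 (S = 2171675 - 4700 = 2166975)
K(Q, m) = 1/496 - Q/1488 (K(Q, m) = (3 - Q)/1488 = (3 - Q)*(1/1488) = 1/496 - Q/1488)
√(S + K(-2008, 55*j)) = √(2166975 + (1/496 - 1/1488*(-2008))) = √(2166975 + (1/496 + 251/186)) = √(2166975 + 2011/1488) = √(3224460811/1488) = √299874855423/372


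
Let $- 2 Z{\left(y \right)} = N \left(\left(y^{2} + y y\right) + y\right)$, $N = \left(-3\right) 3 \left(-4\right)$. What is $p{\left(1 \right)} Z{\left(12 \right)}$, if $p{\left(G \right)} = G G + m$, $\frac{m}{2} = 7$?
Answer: $-81000$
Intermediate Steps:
$m = 14$ ($m = 2 \cdot 7 = 14$)
$N = 36$ ($N = \left(-9\right) \left(-4\right) = 36$)
$Z{\left(y \right)} = - 36 y^{2} - 18 y$ ($Z{\left(y \right)} = - \frac{36 \left(\left(y^{2} + y y\right) + y\right)}{2} = - \frac{36 \left(\left(y^{2} + y^{2}\right) + y\right)}{2} = - \frac{36 \left(2 y^{2} + y\right)}{2} = - \frac{36 \left(y + 2 y^{2}\right)}{2} = - \frac{36 y + 72 y^{2}}{2} = - 36 y^{2} - 18 y$)
$p{\left(G \right)} = 14 + G^{2}$ ($p{\left(G \right)} = G G + 14 = G^{2} + 14 = 14 + G^{2}$)
$p{\left(1 \right)} Z{\left(12 \right)} = \left(14 + 1^{2}\right) \left(\left(-18\right) 12 \left(1 + 2 \cdot 12\right)\right) = \left(14 + 1\right) \left(\left(-18\right) 12 \left(1 + 24\right)\right) = 15 \left(\left(-18\right) 12 \cdot 25\right) = 15 \left(-5400\right) = -81000$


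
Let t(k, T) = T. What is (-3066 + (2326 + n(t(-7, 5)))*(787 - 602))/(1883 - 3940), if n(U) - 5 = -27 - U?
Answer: -422249/2057 ≈ -205.27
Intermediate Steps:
n(U) = -22 - U (n(U) = 5 + (-27 - U) = -22 - U)
(-3066 + (2326 + n(t(-7, 5)))*(787 - 602))/(1883 - 3940) = (-3066 + (2326 + (-22 - 1*5))*(787 - 602))/(1883 - 3940) = (-3066 + (2326 + (-22 - 5))*185)/(-2057) = (-3066 + (2326 - 27)*185)*(-1/2057) = (-3066 + 2299*185)*(-1/2057) = (-3066 + 425315)*(-1/2057) = 422249*(-1/2057) = -422249/2057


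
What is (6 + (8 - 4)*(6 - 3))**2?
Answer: 324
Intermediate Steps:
(6 + (8 - 4)*(6 - 3))**2 = (6 + 4*3)**2 = (6 + 12)**2 = 18**2 = 324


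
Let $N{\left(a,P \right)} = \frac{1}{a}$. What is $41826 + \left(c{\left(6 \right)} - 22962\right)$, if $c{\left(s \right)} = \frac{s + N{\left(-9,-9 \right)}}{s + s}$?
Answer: $\frac{2037365}{108} \approx 18865.0$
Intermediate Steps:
$c{\left(s \right)} = \frac{- \frac{1}{9} + s}{2 s}$ ($c{\left(s \right)} = \frac{s + \frac{1}{-9}}{s + s} = \frac{s - \frac{1}{9}}{2 s} = \left(- \frac{1}{9} + s\right) \frac{1}{2 s} = \frac{- \frac{1}{9} + s}{2 s}$)
$41826 + \left(c{\left(6 \right)} - 22962\right) = 41826 - \left(22962 - \frac{-1 + 9 \cdot 6}{18 \cdot 6}\right) = 41826 - \left(22962 - \frac{-1 + 54}{108}\right) = 41826 - \left(22962 - \frac{53}{108}\right) = 41826 + \left(\frac{53}{108} - 22962\right) = 41826 - \frac{2479843}{108} = \frac{2037365}{108}$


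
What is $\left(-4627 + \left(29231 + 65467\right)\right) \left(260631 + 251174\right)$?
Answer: $46098788155$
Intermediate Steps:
$\left(-4627 + \left(29231 + 65467\right)\right) \left(260631 + 251174\right) = \left(-4627 + 94698\right) 511805 = 90071 \cdot 511805 = 46098788155$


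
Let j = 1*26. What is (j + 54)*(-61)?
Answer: -4880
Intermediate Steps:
j = 26
(j + 54)*(-61) = (26 + 54)*(-61) = 80*(-61) = -4880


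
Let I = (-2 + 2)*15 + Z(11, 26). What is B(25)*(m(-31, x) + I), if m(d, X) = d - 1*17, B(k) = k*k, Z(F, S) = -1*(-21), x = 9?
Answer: -16875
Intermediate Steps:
Z(F, S) = 21
B(k) = k**2
m(d, X) = -17 + d (m(d, X) = d - 17 = -17 + d)
I = 21 (I = (-2 + 2)*15 + 21 = 0*15 + 21 = 0 + 21 = 21)
B(25)*(m(-31, x) + I) = 25**2*((-17 - 31) + 21) = 625*(-48 + 21) = 625*(-27) = -16875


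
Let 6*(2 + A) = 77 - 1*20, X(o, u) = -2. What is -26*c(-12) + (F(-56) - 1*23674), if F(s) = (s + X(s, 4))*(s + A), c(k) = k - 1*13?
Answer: -20211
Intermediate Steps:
A = 15/2 (A = -2 + (77 - 1*20)/6 = -2 + (77 - 20)/6 = -2 + (1/6)*57 = -2 + 19/2 = 15/2 ≈ 7.5000)
c(k) = -13 + k (c(k) = k - 13 = -13 + k)
F(s) = (-2 + s)*(15/2 + s) (F(s) = (s - 2)*(s + 15/2) = (-2 + s)*(15/2 + s))
-26*c(-12) + (F(-56) - 1*23674) = -26*(-13 - 12) + ((-15 + (-56)**2 + (11/2)*(-56)) - 1*23674) = -26*(-25) + ((-15 + 3136 - 308) - 23674) = 650 + (2813 - 23674) = 650 - 20861 = -20211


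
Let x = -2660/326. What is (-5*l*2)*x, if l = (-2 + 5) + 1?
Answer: 53200/163 ≈ 326.38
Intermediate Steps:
l = 4 (l = 3 + 1 = 4)
x = -1330/163 (x = -2660*1/326 = -1330/163 ≈ -8.1595)
(-5*l*2)*x = (-5*4*2)*(-1330/163) = -20*2*(-1330/163) = -40*(-1330/163) = 53200/163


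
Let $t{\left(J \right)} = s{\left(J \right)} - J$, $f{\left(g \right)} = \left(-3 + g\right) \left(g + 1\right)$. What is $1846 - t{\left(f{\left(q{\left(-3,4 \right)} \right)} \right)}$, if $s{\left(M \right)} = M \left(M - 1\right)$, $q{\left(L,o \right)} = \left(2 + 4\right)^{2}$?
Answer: $-1486553$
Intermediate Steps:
$q{\left(L,o \right)} = 36$ ($q{\left(L,o \right)} = 6^{2} = 36$)
$s{\left(M \right)} = M \left(-1 + M\right)$
$f{\left(g \right)} = \left(1 + g\right) \left(-3 + g\right)$ ($f{\left(g \right)} = \left(-3 + g\right) \left(1 + g\right) = \left(1 + g\right) \left(-3 + g\right)$)
$t{\left(J \right)} = - J + J \left(-1 + J\right)$ ($t{\left(J \right)} = J \left(-1 + J\right) - J = - J + J \left(-1 + J\right)$)
$1846 - t{\left(f{\left(q{\left(-3,4 \right)} \right)} \right)} = 1846 - \left(-3 + 36^{2} - 72\right) \left(-2 - \left(75 - 1296\right)\right) = 1846 - \left(-3 + 1296 - 72\right) \left(-2 - -1221\right) = 1846 - 1221 \left(-2 + 1221\right) = 1846 - 1221 \cdot 1219 = 1846 - 1488399 = -1486553$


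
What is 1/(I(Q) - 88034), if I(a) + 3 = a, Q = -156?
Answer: -1/88193 ≈ -1.1339e-5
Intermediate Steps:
I(a) = -3 + a
1/(I(Q) - 88034) = 1/((-3 - 156) - 88034) = 1/(-159 - 88034) = 1/(-88193) = -1/88193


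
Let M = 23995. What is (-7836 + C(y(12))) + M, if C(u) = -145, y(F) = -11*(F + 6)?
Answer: 16014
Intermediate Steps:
y(F) = -66 - 11*F (y(F) = -11*(6 + F) = -66 - 11*F)
(-7836 + C(y(12))) + M = (-7836 - 145) + 23995 = -7981 + 23995 = 16014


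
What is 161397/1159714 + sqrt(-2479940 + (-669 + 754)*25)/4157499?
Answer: 161397/1159714 + I*sqrt(2477815)/4157499 ≈ 0.13917 + 0.00037862*I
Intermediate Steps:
161397/1159714 + sqrt(-2479940 + (-669 + 754)*25)/4157499 = 161397*(1/1159714) + sqrt(-2479940 + 85*25)*(1/4157499) = 161397/1159714 + sqrt(-2479940 + 2125)*(1/4157499) = 161397/1159714 + sqrt(-2477815)*(1/4157499) = 161397/1159714 + (I*sqrt(2477815))*(1/4157499) = 161397/1159714 + I*sqrt(2477815)/4157499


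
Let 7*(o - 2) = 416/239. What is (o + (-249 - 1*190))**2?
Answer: 533900569225/2798929 ≈ 1.9075e+5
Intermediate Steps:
o = 3762/1673 (o = 2 + (416/239)/7 = 2 + (416*(1/239))/7 = 2 + (1/7)*(416/239) = 2 + 416/1673 = 3762/1673 ≈ 2.2487)
(o + (-249 - 1*190))**2 = (3762/1673 + (-249 - 1*190))**2 = (3762/1673 + (-249 - 190))**2 = (3762/1673 - 439)**2 = (-730685/1673)**2 = 533900569225/2798929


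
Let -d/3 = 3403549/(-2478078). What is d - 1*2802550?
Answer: -2314975762751/826026 ≈ -2.8025e+6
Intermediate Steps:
d = 3403549/826026 (d = -10210647/(-2478078) = -10210647*(-1)/2478078 = -3*(-3403549/2478078) = 3403549/826026 ≈ 4.1204)
d - 1*2802550 = 3403549/826026 - 1*2802550 = 3403549/826026 - 2802550 = -2314975762751/826026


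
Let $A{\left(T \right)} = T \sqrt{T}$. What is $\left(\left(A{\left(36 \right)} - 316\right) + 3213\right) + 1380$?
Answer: $4493$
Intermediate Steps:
$A{\left(T \right)} = T^{\frac{3}{2}}$
$\left(\left(A{\left(36 \right)} - 316\right) + 3213\right) + 1380 = \left(\left(36^{\frac{3}{2}} - 316\right) + 3213\right) + 1380 = \left(\left(216 - 316\right) + 3213\right) + 1380 = \left(-100 + 3213\right) + 1380 = 3113 + 1380 = 4493$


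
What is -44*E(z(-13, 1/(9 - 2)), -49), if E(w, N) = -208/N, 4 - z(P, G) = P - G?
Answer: -9152/49 ≈ -186.78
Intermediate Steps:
z(P, G) = 4 + G - P (z(P, G) = 4 - (P - G) = 4 + (G - P) = 4 + G - P)
-44*E(z(-13, 1/(9 - 2)), -49) = -(-9152)/(-49) = -(-9152)*(-1)/49 = -44*208/49 = -9152/49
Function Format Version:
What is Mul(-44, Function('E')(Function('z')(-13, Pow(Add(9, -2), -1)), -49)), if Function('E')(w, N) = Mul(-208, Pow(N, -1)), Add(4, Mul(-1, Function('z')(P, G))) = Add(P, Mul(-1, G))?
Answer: Rational(-9152, 49) ≈ -186.78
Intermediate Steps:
Function('z')(P, G) = Add(4, G, Mul(-1, P)) (Function('z')(P, G) = Add(4, Mul(-1, Add(P, Mul(-1, G)))) = Add(4, Add(G, Mul(-1, P))) = Add(4, G, Mul(-1, P)))
Mul(-44, Function('E')(Function('z')(-13, Pow(Add(9, -2), -1)), -49)) = Mul(-44, Mul(-208, Pow(-49, -1))) = Mul(-44, Mul(-208, Rational(-1, 49))) = Mul(-44, Rational(208, 49)) = Rational(-9152, 49)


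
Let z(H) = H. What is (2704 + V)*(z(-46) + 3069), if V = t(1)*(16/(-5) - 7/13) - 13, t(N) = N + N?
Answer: 527298867/65 ≈ 8.1123e+6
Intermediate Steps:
t(N) = 2*N
V = -1331/65 (V = (2*1)*(16/(-5) - 7/13) - 13 = 2*(16*(-⅕) - 7*1/13) - 13 = 2*(-16/5 - 7/13) - 13 = 2*(-243/65) - 13 = -486/65 - 13 = -1331/65 ≈ -20.477)
(2704 + V)*(z(-46) + 3069) = (2704 - 1331/65)*(-46 + 3069) = (174429/65)*3023 = 527298867/65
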